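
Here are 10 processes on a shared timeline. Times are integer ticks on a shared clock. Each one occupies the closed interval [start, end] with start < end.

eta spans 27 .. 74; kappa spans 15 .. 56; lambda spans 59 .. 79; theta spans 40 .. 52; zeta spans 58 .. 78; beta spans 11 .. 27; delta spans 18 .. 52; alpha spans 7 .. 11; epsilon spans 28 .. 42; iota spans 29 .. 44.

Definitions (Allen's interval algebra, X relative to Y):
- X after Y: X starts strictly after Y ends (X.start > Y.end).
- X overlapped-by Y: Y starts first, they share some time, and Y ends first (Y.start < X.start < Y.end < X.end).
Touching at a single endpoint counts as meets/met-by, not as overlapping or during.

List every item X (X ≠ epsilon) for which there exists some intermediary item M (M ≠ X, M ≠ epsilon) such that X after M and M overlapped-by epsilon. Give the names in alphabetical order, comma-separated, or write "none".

Target epsilon = [28, 42].
Intermediaries M with M overlapped-by epsilon: iota, theta.
Via iota — items with X after iota: lambda, zeta.
Via theta — items with X after theta: lambda, zeta.
Union: lambda, zeta.

lambda, zeta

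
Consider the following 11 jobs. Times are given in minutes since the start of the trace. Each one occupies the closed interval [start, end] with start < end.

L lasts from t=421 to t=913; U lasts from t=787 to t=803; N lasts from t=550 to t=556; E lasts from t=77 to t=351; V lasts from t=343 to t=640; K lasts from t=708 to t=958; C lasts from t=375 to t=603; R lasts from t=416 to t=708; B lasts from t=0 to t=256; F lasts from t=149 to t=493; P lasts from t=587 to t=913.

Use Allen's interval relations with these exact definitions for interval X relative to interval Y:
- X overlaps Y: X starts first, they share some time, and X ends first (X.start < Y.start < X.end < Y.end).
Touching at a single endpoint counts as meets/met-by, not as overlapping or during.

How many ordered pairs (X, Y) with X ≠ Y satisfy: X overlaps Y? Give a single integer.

18

Checking all 110 ordered pairs for relation 'overlaps'; matching pairs in alphabetical order:
(B, E): B overlaps E ✓
(B, F): B overlaps F ✓
(C, L): C overlaps L ✓
(C, P): C overlaps P ✓
(C, R): C overlaps R ✓
(E, F): E overlaps F ✓
(E, V): E overlaps V ✓
(F, C): F overlaps C ✓
(F, L): F overlaps L ✓
(F, R): F overlaps R ✓
(F, V): F overlaps V ✓
(L, K): L overlaps K ✓
(P, K): P overlaps K ✓
(R, L): R overlaps L ✓
(R, P): R overlaps P ✓
(V, L): V overlaps L ✓
(V, P): V overlaps P ✓
(V, R): V overlaps R ✓
Count: 18.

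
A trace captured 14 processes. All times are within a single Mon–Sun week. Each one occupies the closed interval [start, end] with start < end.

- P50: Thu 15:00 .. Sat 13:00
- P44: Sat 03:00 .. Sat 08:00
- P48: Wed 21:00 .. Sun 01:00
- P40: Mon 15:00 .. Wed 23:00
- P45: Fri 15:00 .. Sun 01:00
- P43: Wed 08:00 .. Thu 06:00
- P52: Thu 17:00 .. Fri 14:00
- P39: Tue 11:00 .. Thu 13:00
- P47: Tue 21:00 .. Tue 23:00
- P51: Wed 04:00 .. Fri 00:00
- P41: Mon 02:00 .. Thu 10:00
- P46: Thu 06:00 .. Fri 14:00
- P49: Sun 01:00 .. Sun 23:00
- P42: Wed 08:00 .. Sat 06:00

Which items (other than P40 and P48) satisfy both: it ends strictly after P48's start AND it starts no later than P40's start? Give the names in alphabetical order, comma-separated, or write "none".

P41

Conditions: its end is strictly after P48's start (X.end > Wed 21:00) AND its start is no later than P40's start (X.start <= Mon 15:00).
P39: end Thu 13:00 > Wed 21:00? ✓; start Tue 11:00 <= Mon 15:00? ✗ → no.
P41: end Thu 10:00 > Wed 21:00? ✓; start Mon 02:00 <= Mon 15:00? ✓ → yes.
P42: end Sat 06:00 > Wed 21:00? ✓; start Wed 08:00 <= Mon 15:00? ✗ → no.
P43: end Thu 06:00 > Wed 21:00? ✓; start Wed 08:00 <= Mon 15:00? ✗ → no.
P44: end Sat 08:00 > Wed 21:00? ✓; start Sat 03:00 <= Mon 15:00? ✗ → no.
P45: end Sun 01:00 > Wed 21:00? ✓; start Fri 15:00 <= Mon 15:00? ✗ → no.
P46: end Fri 14:00 > Wed 21:00? ✓; start Thu 06:00 <= Mon 15:00? ✗ → no.
P47: end Tue 23:00 > Wed 21:00? ✗; start Tue 21:00 <= Mon 15:00? ✗ → no.
P49: end Sun 23:00 > Wed 21:00? ✓; start Sun 01:00 <= Mon 15:00? ✗ → no.
P50: end Sat 13:00 > Wed 21:00? ✓; start Thu 15:00 <= Mon 15:00? ✗ → no.
P51: end Fri 00:00 > Wed 21:00? ✓; start Wed 04:00 <= Mon 15:00? ✗ → no.
P52: end Fri 14:00 > Wed 21:00? ✓; start Thu 17:00 <= Mon 15:00? ✗ → no.
Result: P41.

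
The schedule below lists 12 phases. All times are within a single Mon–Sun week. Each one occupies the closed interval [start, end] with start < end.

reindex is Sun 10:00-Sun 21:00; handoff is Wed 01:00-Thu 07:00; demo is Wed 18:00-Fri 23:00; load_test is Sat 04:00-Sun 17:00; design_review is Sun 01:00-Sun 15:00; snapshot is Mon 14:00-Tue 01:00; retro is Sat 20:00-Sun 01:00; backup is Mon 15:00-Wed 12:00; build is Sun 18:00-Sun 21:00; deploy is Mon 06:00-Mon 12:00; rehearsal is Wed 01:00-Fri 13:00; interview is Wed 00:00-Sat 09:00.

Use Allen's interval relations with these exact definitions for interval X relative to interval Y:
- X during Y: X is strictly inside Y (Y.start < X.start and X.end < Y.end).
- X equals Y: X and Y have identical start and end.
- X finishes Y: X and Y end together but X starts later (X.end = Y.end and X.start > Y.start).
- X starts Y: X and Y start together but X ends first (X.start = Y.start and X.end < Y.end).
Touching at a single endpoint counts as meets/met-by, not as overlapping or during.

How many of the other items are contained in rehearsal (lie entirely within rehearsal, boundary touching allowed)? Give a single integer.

Target rehearsal = [Wed 01:00, Fri 13:00].
backup [Mon 15:00, Wed 12:00] → overlaps → no.
build [Sun 18:00, Sun 21:00] → after → no.
demo [Wed 18:00, Fri 23:00] → overlapped-by → no.
deploy [Mon 06:00, Mon 12:00] → before → no.
design_review [Sun 01:00, Sun 15:00] → after → no.
handoff [Wed 01:00, Thu 07:00] → starts → counts.
interview [Wed 00:00, Sat 09:00] → contains → no.
load_test [Sat 04:00, Sun 17:00] → after → no.
reindex [Sun 10:00, Sun 21:00] → after → no.
retro [Sat 20:00, Sun 01:00] → after → no.
snapshot [Mon 14:00, Tue 01:00] → before → no.
Total: 1.

1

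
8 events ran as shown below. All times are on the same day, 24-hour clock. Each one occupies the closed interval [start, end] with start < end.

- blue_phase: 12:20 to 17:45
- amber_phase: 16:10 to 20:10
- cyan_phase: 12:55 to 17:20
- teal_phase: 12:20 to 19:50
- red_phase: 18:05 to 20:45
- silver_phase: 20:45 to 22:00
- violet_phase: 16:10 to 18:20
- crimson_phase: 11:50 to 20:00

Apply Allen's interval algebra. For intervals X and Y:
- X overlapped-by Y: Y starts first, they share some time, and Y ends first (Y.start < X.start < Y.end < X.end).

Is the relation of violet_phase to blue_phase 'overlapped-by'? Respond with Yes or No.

violet_phase = [16:10, 18:20], blue_phase = [12:20, 17:45].
Actual relation of violet_phase to blue_phase: overlapped-by.
Asked whether 'overlapped-by' holds → Yes.

Yes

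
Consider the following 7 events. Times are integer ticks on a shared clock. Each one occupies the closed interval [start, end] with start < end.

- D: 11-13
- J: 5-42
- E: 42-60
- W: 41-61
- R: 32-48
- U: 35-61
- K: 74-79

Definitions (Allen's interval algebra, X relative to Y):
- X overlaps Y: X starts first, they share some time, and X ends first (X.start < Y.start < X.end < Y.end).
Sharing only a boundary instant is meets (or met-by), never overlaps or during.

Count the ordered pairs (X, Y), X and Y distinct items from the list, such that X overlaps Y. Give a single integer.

Checking all 42 ordered pairs for relation 'overlaps'; matching pairs in alphabetical order:
(J, R): J overlaps R ✓
(J, U): J overlaps U ✓
(J, W): J overlaps W ✓
(R, E): R overlaps E ✓
(R, U): R overlaps U ✓
(R, W): R overlaps W ✓
Count: 6.

6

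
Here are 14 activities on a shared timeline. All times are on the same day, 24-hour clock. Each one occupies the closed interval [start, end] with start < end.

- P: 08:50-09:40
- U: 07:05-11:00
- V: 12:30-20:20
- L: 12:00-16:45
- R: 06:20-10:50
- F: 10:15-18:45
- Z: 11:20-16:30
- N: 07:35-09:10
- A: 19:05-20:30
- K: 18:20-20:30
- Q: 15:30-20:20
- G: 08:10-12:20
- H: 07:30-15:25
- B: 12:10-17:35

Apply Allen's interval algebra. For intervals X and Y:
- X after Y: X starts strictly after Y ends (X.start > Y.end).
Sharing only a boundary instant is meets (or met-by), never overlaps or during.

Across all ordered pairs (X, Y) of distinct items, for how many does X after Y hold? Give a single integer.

44

Checking all 182 ordered pairs for relation 'after'; matching pairs in alphabetical order:
(A, B): A after B ✓
(A, F): A after F ✓
(A, G): A after G ✓
(A, H): A after H ✓
(A, L): A after L ✓
(A, N): A after N ✓
(A, P): A after P ✓
(A, R): A after R ✓
(A, U): A after U ✓
(A, Z): A after Z ✓
(B, N): B after N ✓
(B, P): B after P ✓
(B, R): B after R ✓
(B, U): B after U ✓
(F, N): F after N ✓
(F, P): F after P ✓
(K, B): K after B ✓
(K, G): K after G ✓
(K, H): K after H ✓
(K, L): K after L ✓
(K, N): K after N ✓
(K, P): K after P ✓
(K, R): K after R ✓
(K, U): K after U ✓
... plus 20 further pairs not listed.
Count: 44.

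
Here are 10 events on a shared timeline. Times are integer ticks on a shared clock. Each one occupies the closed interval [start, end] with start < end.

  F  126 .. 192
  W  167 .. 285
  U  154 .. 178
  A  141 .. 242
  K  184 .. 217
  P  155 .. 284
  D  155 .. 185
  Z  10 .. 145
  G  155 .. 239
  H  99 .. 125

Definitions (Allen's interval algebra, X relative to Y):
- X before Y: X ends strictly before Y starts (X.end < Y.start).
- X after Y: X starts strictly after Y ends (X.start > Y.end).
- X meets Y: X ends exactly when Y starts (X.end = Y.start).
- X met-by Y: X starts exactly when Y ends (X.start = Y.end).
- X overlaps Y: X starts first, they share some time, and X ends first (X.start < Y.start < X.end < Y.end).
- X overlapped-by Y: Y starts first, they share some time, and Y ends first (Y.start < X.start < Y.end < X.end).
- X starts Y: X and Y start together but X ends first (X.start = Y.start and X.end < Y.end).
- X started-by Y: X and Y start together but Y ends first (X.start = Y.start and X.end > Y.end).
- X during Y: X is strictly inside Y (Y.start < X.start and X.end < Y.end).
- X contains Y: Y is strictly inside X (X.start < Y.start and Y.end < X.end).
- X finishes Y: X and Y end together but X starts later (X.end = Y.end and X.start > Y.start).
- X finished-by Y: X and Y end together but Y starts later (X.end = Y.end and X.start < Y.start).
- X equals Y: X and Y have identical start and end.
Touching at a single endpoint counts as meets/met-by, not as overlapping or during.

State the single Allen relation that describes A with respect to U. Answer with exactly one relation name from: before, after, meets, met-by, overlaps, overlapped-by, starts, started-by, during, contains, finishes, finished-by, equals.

A = [141, 242]; U = [154, 178].
Compare endpoints: A.start < U.start, A.start < U.end, A.end > U.start, A.end > U.end.
That pattern is 'contains'.

contains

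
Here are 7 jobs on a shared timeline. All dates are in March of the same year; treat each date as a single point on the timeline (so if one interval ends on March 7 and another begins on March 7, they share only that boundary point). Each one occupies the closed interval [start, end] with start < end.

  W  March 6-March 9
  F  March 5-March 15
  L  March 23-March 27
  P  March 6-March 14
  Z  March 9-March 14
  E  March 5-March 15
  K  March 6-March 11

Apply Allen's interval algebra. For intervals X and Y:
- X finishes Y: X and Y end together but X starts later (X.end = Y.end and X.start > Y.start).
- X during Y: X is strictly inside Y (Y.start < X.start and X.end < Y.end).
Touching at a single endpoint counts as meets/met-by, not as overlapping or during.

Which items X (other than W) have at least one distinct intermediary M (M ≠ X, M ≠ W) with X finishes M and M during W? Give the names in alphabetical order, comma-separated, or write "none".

none

Target W = [March 6, March 9].
Intermediaries M with M during W: none.
Union: none.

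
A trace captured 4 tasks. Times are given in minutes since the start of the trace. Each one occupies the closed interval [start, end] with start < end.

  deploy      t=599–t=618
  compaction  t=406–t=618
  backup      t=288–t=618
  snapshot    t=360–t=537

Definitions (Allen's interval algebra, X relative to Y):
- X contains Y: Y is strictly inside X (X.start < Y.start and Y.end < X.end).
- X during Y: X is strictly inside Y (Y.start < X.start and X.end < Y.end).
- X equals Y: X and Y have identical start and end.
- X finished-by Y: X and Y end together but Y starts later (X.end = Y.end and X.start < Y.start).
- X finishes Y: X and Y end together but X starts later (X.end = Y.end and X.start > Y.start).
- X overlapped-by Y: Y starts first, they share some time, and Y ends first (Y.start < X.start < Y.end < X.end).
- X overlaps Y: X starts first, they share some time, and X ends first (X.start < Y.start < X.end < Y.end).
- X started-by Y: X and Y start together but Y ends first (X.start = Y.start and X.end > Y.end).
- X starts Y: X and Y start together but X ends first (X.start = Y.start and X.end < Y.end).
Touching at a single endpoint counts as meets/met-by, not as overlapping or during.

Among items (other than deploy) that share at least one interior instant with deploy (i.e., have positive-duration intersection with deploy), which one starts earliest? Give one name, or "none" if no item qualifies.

backup

Target deploy = [t=599, t=618].
backup [t=288, t=618] → finished-by → candidate.
compaction [t=406, t=618] → finished-by → candidate.
snapshot [t=360, t=537] → before → excluded.
Among candidates, earliest start is t=288 → backup.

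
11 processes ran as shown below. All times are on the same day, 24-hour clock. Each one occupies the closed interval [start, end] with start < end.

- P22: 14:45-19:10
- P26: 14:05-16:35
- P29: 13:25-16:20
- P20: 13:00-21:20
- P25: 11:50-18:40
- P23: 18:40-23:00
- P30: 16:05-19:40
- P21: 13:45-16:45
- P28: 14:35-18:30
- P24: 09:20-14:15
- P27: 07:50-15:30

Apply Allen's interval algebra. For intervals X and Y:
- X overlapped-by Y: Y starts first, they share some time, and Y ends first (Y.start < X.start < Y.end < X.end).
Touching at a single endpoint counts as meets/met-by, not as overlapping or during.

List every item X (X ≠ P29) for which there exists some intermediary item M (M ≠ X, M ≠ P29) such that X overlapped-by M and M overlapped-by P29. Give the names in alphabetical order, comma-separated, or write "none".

P22, P23, P28, P30

Target P29 = [13:25, 16:20].
Intermediaries M with M overlapped-by P29: P21, P22, P26, P28, P30.
Via P21 — items with X overlapped-by P21: P22, P28, P30.
Via P22 — items with X overlapped-by P22: P23, P30.
Via P26 — items with X overlapped-by P26: P22, P28, P30.
Via P28 — items with X overlapped-by P28: P22, P30.
Via P30 — items with X overlapped-by P30: P23.
Union: P22, P23, P28, P30.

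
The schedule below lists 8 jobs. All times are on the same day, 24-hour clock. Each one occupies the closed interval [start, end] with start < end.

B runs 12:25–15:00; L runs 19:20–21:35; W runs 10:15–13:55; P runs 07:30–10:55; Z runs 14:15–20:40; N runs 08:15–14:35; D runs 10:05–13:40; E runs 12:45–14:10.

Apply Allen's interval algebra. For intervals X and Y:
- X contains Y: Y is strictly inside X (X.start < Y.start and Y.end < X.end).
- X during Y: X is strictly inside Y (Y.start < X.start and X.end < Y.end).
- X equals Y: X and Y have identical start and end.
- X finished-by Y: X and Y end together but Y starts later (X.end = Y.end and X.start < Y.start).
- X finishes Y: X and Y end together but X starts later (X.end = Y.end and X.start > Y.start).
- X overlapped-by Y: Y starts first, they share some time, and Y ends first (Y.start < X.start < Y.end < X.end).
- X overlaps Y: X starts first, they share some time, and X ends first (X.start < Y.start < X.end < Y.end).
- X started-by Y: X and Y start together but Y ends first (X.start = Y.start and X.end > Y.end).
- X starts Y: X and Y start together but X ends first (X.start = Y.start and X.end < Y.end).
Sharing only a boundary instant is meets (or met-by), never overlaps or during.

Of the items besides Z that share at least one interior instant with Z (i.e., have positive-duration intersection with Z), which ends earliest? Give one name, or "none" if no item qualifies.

Target Z = [14:15, 20:40].
B [12:25, 15:00] → overlaps → candidate.
D [10:05, 13:40] → before → excluded.
E [12:45, 14:10] → before → excluded.
L [19:20, 21:35] → overlapped-by → candidate.
N [08:15, 14:35] → overlaps → candidate.
P [07:30, 10:55] → before → excluded.
W [10:15, 13:55] → before → excluded.
Among candidates, earliest end is 14:35 → N.

N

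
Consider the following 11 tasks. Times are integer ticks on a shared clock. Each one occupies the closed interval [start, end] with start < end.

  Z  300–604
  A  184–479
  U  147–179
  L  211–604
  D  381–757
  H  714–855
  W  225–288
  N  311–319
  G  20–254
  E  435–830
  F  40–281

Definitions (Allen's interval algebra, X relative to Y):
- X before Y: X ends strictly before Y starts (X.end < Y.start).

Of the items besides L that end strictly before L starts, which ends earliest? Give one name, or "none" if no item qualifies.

U

Target L = [211, 604].
A [184, 479] → overlaps → excluded.
D [381, 757] → overlapped-by → excluded.
E [435, 830] → overlapped-by → excluded.
F [40, 281] → overlaps → excluded.
G [20, 254] → overlaps → excluded.
H [714, 855] → after → excluded.
N [311, 319] → during → excluded.
U [147, 179] → before → candidate.
W [225, 288] → during → excluded.
Z [300, 604] → finishes → excluded.
Among candidates, earliest end is 179 → U.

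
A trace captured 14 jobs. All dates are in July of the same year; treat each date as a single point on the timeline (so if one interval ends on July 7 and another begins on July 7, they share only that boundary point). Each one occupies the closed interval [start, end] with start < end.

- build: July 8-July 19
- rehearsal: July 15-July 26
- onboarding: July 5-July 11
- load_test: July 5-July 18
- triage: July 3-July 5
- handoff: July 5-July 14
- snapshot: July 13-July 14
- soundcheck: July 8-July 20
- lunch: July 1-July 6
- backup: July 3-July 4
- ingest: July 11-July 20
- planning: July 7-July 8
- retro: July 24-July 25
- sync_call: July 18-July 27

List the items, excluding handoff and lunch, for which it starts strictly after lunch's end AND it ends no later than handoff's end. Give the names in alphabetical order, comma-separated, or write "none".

planning, snapshot

Conditions: its start is strictly after lunch's end (X.start > July 6) AND its end is no later than handoff's end (X.end <= July 14).
backup: start July 3 > July 6? ✗; end July 4 <= July 14? ✓ → no.
build: start July 8 > July 6? ✓; end July 19 <= July 14? ✗ → no.
ingest: start July 11 > July 6? ✓; end July 20 <= July 14? ✗ → no.
load_test: start July 5 > July 6? ✗; end July 18 <= July 14? ✗ → no.
onboarding: start July 5 > July 6? ✗; end July 11 <= July 14? ✓ → no.
planning: start July 7 > July 6? ✓; end July 8 <= July 14? ✓ → yes.
rehearsal: start July 15 > July 6? ✓; end July 26 <= July 14? ✗ → no.
retro: start July 24 > July 6? ✓; end July 25 <= July 14? ✗ → no.
snapshot: start July 13 > July 6? ✓; end July 14 <= July 14? ✓ → yes.
soundcheck: start July 8 > July 6? ✓; end July 20 <= July 14? ✗ → no.
sync_call: start July 18 > July 6? ✓; end July 27 <= July 14? ✗ → no.
triage: start July 3 > July 6? ✗; end July 5 <= July 14? ✓ → no.
Result: planning, snapshot.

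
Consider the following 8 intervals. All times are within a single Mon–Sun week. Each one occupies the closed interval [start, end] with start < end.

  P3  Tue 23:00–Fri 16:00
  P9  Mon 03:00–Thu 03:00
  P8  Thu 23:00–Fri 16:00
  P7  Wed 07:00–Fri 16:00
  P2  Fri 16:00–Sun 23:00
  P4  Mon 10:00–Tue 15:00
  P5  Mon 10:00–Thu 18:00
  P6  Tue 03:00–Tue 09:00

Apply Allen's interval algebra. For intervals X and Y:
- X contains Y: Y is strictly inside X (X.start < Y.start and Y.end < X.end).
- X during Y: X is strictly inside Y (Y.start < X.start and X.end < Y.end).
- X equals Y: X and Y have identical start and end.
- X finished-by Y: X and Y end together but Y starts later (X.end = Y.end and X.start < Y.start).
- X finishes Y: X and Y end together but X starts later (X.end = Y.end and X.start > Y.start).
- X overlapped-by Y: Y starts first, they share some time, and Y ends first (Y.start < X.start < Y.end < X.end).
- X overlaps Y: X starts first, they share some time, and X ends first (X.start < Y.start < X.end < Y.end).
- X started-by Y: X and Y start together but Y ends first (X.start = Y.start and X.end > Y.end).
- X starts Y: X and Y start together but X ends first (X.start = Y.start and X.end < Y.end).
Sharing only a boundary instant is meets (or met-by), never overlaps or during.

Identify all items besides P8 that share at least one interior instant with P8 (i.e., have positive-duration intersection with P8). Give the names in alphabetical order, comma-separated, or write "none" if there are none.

Target P8 = [Thu 23:00, Fri 16:00].
P2 [Fri 16:00, Sun 23:00] → met-by → no.
P3 [Tue 23:00, Fri 16:00] → finished-by → yes.
P4 [Mon 10:00, Tue 15:00] → before → no.
P5 [Mon 10:00, Thu 18:00] → before → no.
P6 [Tue 03:00, Tue 09:00] → before → no.
P7 [Wed 07:00, Fri 16:00] → finished-by → yes.
P9 [Mon 03:00, Thu 03:00] → before → no.
Result: P3, P7.

P3, P7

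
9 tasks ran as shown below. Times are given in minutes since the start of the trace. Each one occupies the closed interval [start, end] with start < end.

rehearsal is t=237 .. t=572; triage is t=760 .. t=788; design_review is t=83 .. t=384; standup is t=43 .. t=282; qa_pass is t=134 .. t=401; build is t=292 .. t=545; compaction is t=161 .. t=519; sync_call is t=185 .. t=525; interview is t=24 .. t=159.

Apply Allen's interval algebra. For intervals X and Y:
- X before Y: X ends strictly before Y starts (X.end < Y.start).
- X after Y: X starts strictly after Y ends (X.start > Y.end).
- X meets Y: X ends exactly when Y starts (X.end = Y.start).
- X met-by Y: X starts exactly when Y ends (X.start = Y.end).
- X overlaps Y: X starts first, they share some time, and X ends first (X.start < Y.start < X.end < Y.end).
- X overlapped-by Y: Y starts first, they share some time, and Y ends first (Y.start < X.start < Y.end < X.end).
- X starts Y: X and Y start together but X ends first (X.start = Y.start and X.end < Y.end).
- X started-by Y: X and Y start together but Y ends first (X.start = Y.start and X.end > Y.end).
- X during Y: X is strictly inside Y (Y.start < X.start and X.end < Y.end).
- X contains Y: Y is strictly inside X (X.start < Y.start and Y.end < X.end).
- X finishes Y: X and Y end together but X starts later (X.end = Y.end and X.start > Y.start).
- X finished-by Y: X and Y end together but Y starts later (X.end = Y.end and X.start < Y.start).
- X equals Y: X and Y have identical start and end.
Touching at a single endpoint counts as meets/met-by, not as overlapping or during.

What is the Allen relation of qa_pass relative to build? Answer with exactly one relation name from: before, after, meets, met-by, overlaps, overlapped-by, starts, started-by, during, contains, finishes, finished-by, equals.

overlaps

qa_pass = [t=134, t=401]; build = [t=292, t=545].
Compare endpoints: qa_pass.start < build.start, qa_pass.start < build.end, qa_pass.end > build.start, qa_pass.end < build.end.
That pattern is 'overlaps'.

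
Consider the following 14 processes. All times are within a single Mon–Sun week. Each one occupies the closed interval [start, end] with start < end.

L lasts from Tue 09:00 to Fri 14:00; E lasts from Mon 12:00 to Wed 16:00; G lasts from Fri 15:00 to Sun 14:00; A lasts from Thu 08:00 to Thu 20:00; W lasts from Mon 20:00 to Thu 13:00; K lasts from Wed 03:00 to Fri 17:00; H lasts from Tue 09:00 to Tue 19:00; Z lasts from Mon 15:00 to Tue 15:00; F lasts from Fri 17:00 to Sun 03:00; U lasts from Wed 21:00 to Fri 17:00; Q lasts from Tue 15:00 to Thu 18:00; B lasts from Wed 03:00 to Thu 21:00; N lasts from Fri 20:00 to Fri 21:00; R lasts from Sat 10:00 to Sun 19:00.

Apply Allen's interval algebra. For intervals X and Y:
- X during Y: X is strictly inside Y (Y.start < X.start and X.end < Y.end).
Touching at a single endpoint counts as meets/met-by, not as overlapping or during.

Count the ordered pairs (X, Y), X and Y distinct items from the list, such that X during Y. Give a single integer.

Checking all 182 ordered pairs for relation 'during'; matching pairs in alphabetical order:
(A, B): A during B ✓
(A, K): A during K ✓
(A, L): A during L ✓
(A, U): A during U ✓
(B, L): B during L ✓
(F, G): F during G ✓
(H, E): H during E ✓
(H, W): H during W ✓
(N, F): N during F ✓
(N, G): N during G ✓
(Q, L): Q during L ✓
(Z, E): Z during E ✓
Count: 12.

12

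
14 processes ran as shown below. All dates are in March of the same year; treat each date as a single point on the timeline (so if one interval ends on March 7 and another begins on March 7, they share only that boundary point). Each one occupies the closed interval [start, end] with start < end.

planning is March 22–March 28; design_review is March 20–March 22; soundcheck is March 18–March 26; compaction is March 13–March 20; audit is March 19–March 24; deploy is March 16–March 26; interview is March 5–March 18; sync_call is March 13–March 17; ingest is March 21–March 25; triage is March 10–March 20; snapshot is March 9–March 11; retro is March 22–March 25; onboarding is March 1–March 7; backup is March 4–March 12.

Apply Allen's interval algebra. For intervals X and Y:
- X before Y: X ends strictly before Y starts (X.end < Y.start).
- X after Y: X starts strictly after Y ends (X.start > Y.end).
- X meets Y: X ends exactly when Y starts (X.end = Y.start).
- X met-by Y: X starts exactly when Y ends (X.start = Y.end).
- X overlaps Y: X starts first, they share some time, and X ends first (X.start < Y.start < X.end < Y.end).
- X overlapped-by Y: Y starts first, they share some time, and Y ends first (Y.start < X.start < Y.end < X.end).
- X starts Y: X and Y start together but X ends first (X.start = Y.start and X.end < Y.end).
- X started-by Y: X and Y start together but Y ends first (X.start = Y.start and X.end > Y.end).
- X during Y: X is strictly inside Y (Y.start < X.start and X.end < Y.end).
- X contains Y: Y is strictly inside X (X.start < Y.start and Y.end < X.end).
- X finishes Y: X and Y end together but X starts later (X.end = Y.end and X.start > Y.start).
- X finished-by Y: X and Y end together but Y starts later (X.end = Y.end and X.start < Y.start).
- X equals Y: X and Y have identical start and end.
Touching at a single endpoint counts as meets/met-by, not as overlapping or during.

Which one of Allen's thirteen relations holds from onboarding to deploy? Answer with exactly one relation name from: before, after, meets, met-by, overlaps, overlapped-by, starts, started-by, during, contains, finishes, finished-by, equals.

before

onboarding = [March 1, March 7]; deploy = [March 16, March 26].
Compare endpoints: onboarding.start < deploy.start, onboarding.start < deploy.end, onboarding.end < deploy.start, onboarding.end < deploy.end.
That pattern is 'before'.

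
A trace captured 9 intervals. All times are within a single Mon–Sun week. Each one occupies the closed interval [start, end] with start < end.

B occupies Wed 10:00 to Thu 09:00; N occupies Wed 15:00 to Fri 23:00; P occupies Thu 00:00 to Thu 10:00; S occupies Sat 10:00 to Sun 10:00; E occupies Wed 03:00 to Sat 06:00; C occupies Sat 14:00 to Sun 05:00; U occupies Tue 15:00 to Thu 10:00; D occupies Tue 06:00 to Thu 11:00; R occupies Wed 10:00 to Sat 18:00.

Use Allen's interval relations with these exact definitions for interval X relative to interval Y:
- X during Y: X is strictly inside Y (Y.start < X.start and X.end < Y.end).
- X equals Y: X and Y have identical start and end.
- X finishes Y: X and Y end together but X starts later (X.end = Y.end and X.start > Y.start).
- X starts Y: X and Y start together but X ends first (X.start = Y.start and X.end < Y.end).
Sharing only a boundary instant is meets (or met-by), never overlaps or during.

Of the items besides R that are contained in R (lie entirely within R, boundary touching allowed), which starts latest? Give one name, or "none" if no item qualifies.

Target R = [Wed 10:00, Sat 18:00].
B [Wed 10:00, Thu 09:00] → starts → candidate.
C [Sat 14:00, Sun 05:00] → overlapped-by → excluded.
D [Tue 06:00, Thu 11:00] → overlaps → excluded.
E [Wed 03:00, Sat 06:00] → overlaps → excluded.
N [Wed 15:00, Fri 23:00] → during → candidate.
P [Thu 00:00, Thu 10:00] → during → candidate.
S [Sat 10:00, Sun 10:00] → overlapped-by → excluded.
U [Tue 15:00, Thu 10:00] → overlaps → excluded.
Among candidates, latest start is Thu 00:00 → P.

P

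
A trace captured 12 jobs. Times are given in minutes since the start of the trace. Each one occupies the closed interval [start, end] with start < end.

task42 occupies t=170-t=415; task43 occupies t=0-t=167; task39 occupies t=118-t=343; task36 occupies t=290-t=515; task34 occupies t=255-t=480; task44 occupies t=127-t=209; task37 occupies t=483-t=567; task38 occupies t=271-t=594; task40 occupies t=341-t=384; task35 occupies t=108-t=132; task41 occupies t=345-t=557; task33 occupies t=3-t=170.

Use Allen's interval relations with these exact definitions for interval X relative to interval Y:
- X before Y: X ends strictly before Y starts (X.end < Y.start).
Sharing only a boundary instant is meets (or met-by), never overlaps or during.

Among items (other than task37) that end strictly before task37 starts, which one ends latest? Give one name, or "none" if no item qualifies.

task34

Target task37 = [t=483, t=567].
task33 [t=3, t=170] → before → candidate.
task34 [t=255, t=480] → before → candidate.
task35 [t=108, t=132] → before → candidate.
task36 [t=290, t=515] → overlaps → excluded.
task38 [t=271, t=594] → contains → excluded.
task39 [t=118, t=343] → before → candidate.
task40 [t=341, t=384] → before → candidate.
task41 [t=345, t=557] → overlaps → excluded.
task42 [t=170, t=415] → before → candidate.
task43 [t=0, t=167] → before → candidate.
task44 [t=127, t=209] → before → candidate.
Among candidates, latest end is t=480 → task34.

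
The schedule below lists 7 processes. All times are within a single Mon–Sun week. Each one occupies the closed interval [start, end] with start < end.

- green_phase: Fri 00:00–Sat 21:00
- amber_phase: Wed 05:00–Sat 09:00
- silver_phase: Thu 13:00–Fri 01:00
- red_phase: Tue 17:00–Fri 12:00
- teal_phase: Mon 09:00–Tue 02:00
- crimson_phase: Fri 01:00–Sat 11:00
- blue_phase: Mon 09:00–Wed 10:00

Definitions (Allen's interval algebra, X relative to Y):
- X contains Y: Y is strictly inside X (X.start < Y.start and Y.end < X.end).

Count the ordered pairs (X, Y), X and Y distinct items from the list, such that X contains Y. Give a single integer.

Checking all 42 ordered pairs for relation 'contains'; matching pairs in alphabetical order:
(amber_phase, silver_phase): amber_phase contains silver_phase ✓
(green_phase, crimson_phase): green_phase contains crimson_phase ✓
(red_phase, silver_phase): red_phase contains silver_phase ✓
Count: 3.

3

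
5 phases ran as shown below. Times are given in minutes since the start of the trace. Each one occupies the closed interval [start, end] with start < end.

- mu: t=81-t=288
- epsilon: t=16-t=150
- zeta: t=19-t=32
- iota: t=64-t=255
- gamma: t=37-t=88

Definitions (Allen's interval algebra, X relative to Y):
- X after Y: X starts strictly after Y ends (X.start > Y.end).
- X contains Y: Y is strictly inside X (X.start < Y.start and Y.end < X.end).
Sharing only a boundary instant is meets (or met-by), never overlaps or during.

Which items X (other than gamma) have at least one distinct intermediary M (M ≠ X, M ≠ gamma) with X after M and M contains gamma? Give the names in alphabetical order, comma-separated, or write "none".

Target gamma = [t=37, t=88].
Intermediaries M with M contains gamma: epsilon.
Via epsilon — items with X after epsilon: none.
Union: none.

none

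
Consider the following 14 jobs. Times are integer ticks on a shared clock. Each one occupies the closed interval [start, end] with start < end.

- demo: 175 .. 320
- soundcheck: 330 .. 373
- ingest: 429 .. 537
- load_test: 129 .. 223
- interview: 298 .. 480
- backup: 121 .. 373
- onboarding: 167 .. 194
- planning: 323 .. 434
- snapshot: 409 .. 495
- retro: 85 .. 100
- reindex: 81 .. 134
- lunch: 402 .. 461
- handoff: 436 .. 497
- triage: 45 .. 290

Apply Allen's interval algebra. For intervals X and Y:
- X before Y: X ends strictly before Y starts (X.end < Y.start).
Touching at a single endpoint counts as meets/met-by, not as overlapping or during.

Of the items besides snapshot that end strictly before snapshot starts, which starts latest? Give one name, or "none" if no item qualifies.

soundcheck

Target snapshot = [409, 495].
backup [121, 373] → before → candidate.
demo [175, 320] → before → candidate.
handoff [436, 497] → overlapped-by → excluded.
ingest [429, 537] → overlapped-by → excluded.
interview [298, 480] → overlaps → excluded.
load_test [129, 223] → before → candidate.
lunch [402, 461] → overlaps → excluded.
onboarding [167, 194] → before → candidate.
planning [323, 434] → overlaps → excluded.
reindex [81, 134] → before → candidate.
retro [85, 100] → before → candidate.
soundcheck [330, 373] → before → candidate.
triage [45, 290] → before → candidate.
Among candidates, latest start is 330 → soundcheck.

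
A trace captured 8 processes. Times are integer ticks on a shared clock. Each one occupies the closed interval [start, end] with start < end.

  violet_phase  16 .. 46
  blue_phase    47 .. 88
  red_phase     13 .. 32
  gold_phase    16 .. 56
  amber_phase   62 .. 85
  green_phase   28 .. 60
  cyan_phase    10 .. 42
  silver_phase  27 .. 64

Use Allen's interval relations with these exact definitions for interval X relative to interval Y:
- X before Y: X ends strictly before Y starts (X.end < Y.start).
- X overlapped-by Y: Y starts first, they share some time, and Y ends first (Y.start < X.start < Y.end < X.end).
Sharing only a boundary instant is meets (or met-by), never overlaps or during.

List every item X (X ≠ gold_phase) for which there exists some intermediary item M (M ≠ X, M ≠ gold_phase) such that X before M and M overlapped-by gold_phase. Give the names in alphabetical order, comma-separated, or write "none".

Target gold_phase = [16, 56].
Intermediaries M with M overlapped-by gold_phase: blue_phase, green_phase, silver_phase.
Via blue_phase — items with X before blue_phase: cyan_phase, red_phase, violet_phase.
Via green_phase — items with X before green_phase: none.
Via silver_phase — items with X before silver_phase: none.
Union: cyan_phase, red_phase, violet_phase.

cyan_phase, red_phase, violet_phase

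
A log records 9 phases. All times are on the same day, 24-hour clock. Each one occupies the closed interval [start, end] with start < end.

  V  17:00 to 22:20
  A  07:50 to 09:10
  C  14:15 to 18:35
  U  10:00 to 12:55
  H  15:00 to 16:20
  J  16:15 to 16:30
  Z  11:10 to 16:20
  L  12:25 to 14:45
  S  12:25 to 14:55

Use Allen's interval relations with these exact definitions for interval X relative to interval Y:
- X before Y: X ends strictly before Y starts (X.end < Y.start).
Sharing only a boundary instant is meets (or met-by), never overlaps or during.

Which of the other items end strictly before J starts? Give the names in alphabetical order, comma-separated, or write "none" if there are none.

Target J = [16:15, 16:30].
A [07:50, 09:10] → before → yes.
C [14:15, 18:35] → contains → no.
H [15:00, 16:20] → overlaps → no.
L [12:25, 14:45] → before → yes.
S [12:25, 14:55] → before → yes.
U [10:00, 12:55] → before → yes.
V [17:00, 22:20] → after → no.
Z [11:10, 16:20] → overlaps → no.
Result: A, L, S, U.

A, L, S, U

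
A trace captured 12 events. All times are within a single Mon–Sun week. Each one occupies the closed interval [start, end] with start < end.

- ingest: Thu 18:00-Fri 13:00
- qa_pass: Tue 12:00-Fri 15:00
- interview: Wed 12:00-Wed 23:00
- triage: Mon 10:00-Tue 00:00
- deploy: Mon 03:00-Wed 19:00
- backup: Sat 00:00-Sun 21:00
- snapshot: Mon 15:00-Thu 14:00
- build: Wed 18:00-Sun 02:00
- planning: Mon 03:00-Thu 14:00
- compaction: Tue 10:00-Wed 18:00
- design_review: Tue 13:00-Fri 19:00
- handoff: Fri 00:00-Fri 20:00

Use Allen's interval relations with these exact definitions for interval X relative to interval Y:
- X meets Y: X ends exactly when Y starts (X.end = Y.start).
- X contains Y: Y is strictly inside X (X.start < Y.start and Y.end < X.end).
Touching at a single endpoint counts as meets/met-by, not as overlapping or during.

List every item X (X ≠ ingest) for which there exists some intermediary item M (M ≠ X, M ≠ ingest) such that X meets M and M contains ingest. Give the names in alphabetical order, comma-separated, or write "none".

Target ingest = [Thu 18:00, Fri 13:00].
Intermediaries M with M contains ingest: build, design_review, qa_pass.
Via build — items with X meets build: compaction.
Via design_review — items with X meets design_review: none.
Via qa_pass — items with X meets qa_pass: none.
Union: compaction.

compaction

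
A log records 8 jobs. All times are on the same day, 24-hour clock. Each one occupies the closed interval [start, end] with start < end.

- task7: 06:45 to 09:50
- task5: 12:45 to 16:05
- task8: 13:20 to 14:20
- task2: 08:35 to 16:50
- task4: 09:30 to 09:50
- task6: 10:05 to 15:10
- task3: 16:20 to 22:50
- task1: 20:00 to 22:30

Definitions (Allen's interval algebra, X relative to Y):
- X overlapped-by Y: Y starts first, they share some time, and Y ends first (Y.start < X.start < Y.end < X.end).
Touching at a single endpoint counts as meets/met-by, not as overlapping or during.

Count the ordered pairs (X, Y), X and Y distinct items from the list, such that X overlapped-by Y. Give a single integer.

Checking all 56 ordered pairs for relation 'overlapped-by'; matching pairs in alphabetical order:
(task2, task7): task2 overlapped-by task7 ✓
(task3, task2): task3 overlapped-by task2 ✓
(task5, task6): task5 overlapped-by task6 ✓
Count: 3.

3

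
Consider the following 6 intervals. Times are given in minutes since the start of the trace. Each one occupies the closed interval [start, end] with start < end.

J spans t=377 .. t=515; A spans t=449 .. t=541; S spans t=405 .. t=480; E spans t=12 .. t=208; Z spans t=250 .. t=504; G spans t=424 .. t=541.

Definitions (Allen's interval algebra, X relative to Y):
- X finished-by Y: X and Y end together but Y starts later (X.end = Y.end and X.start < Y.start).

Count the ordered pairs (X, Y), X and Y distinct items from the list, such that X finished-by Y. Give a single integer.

1

Checking all 30 ordered pairs for relation 'finished-by'; matching pairs in alphabetical order:
(G, A): G finished-by A ✓
Count: 1.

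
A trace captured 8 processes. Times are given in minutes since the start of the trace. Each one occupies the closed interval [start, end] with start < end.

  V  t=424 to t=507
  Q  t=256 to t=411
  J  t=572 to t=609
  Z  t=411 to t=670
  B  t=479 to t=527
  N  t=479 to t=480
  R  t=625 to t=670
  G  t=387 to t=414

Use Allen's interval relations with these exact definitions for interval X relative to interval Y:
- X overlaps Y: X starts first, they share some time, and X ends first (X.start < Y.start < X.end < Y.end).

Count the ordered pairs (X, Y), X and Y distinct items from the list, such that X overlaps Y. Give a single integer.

3

Checking all 56 ordered pairs for relation 'overlaps'; matching pairs in alphabetical order:
(G, Z): G overlaps Z ✓
(Q, G): Q overlaps G ✓
(V, B): V overlaps B ✓
Count: 3.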